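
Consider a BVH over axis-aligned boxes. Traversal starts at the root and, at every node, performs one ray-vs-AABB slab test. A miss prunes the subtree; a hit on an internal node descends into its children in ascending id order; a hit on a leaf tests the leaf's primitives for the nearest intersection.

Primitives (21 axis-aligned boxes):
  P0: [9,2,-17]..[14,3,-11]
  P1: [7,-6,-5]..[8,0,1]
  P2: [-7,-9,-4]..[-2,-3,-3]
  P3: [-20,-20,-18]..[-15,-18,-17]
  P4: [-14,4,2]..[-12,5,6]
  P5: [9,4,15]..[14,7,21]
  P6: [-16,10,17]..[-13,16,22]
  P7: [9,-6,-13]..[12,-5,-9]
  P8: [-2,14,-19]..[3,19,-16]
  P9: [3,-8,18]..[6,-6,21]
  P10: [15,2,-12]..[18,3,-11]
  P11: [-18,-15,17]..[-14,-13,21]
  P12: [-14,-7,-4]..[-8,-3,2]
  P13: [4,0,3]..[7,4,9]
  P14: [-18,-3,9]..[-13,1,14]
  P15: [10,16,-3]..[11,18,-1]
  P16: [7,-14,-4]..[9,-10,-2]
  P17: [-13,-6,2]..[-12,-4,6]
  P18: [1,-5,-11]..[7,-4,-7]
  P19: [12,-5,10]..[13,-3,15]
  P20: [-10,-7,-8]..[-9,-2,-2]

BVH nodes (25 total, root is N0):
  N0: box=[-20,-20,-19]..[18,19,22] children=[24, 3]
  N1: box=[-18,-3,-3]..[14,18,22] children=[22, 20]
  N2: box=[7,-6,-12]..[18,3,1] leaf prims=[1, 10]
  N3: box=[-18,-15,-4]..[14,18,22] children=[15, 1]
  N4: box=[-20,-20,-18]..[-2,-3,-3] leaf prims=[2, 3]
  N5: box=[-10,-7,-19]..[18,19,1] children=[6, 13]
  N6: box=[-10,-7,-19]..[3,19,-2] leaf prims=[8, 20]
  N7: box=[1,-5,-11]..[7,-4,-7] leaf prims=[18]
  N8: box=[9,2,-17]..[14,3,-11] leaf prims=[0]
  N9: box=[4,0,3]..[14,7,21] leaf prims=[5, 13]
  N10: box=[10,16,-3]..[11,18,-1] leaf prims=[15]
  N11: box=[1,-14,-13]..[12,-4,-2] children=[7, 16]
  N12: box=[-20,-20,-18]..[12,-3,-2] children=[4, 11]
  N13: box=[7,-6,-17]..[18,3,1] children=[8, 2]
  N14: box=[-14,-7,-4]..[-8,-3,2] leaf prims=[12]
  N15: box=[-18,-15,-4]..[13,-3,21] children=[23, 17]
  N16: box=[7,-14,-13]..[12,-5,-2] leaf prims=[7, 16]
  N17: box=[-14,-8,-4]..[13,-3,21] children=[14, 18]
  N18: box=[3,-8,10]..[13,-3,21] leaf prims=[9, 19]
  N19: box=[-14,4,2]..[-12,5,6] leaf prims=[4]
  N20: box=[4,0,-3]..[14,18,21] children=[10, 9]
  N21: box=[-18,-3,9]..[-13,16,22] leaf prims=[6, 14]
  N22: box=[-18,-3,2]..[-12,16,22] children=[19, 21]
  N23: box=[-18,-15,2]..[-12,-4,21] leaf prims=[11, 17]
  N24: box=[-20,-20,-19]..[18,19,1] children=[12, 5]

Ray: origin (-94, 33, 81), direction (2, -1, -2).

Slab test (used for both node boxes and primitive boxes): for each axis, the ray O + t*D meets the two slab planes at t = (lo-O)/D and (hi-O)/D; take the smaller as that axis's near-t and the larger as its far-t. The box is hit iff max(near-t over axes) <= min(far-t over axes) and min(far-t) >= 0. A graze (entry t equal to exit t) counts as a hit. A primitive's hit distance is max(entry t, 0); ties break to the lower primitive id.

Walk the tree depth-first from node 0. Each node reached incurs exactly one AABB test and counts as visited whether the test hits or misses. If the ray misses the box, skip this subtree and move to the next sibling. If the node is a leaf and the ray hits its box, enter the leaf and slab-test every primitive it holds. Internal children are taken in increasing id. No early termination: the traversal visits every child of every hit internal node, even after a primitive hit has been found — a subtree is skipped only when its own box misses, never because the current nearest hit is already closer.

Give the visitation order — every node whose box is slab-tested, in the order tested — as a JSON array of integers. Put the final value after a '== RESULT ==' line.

Walk:
N0 x:[37,56] y:[14,53] z:[59/2,50] -> hit [37,50], descend [3, 24]
  N3 x:[38,54] y:[15,48] z:[59/2,85/2] -> hit [38,85/2], descend [1, 15]
    N1 x:[38,54] y:[15,36] z:[59/2,42] -> miss, prune
    N15 x:[38,107/2] y:[36,48] z:[30,85/2] -> hit [38,85/2], descend [17, 23]
      N17 x:[40,107/2] y:[36,41] z:[30,85/2] -> hit [40,41], descend [14, 18]
        N14 x:[40,43] y:[36,40] z:[79/2,85/2] -> hit [40,40] leaf, test {P12@t=40}
        N18 x:[97/2,107/2] y:[36,41] z:[30,71/2] -> miss, prune
      N23 x:[38,41] y:[37,48] z:[30,79/2] -> hit [38,79/2] leaf, test {P11(miss), P17(miss)}
  N24 x:[37,56] y:[14,53] z:[40,50] -> hit [40,50], descend [5, 12]
    N5 x:[42,56] y:[14,40] z:[40,50] -> miss, prune
    N12 x:[37,53] y:[36,53] z:[83/2,99/2] -> hit [83/2,99/2], descend [4, 11]
      N4 x:[37,46] y:[36,53] z:[42,99/2] -> hit [42,46] leaf, test {P2(miss), P3(miss)}
      N11 x:[95/2,53] y:[37,47] z:[83/2,47] -> miss, prune

13 AABB tests over nodes [0, 3, 1, 15, 17, 14, 18, 23, 24, 5, 12, 4, 11]; 3 leaves entered; closest P12.

== RESULT ==
[0, 3, 1, 15, 17, 14, 18, 23, 24, 5, 12, 4, 11]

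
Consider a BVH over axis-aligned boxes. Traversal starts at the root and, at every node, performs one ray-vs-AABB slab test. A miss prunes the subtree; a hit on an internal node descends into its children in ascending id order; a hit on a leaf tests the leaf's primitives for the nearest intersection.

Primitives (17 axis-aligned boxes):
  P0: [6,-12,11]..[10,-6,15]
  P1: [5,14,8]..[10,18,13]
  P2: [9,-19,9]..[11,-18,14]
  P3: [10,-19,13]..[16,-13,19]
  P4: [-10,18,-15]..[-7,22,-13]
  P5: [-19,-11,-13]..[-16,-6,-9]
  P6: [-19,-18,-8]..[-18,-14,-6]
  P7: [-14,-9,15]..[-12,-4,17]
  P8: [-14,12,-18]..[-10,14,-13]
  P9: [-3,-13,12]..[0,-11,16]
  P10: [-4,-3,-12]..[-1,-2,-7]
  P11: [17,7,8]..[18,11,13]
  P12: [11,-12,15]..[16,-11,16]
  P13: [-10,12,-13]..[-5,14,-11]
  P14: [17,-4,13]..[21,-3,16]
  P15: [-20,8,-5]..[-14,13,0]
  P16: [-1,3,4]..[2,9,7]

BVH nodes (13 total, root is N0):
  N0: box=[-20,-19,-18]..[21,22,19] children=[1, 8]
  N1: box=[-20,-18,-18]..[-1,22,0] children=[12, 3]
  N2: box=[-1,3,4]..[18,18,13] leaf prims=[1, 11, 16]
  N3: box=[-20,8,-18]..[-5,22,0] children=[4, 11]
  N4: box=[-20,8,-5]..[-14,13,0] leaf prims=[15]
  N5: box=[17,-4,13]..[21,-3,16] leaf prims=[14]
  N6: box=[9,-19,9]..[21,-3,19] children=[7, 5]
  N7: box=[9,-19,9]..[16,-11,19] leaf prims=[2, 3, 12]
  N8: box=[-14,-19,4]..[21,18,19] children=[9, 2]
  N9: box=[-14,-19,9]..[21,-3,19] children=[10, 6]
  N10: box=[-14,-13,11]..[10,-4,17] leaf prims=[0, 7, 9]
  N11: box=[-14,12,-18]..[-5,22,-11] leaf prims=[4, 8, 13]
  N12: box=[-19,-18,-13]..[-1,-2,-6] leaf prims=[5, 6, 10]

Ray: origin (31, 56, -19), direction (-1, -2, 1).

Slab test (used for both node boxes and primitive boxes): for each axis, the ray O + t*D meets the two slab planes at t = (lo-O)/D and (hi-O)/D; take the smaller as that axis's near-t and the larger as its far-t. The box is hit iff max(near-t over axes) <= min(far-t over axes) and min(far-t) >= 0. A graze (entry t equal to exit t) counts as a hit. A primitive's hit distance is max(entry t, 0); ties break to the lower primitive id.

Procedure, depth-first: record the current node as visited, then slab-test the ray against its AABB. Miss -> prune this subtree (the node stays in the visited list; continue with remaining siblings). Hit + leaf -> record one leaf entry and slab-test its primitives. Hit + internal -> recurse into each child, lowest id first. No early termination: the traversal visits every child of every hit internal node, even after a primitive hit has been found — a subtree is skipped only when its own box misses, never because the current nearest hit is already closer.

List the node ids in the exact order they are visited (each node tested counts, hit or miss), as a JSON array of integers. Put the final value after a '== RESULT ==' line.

Traverse from the root:
N0 x:[10,51] y:[17,75/2] z:[1,38] -> hit [17,75/2], descend [1, 8]
  N1 x:[32,51] y:[17,37] z:[1,19] -> miss, prune
  N8 x:[10,45] y:[19,75/2] z:[23,38] -> hit [23,75/2], descend [2, 9]
    N2 x:[13,32] y:[19,53/2] z:[23,32] -> hit [23,53/2] leaf, test {P1(miss), P11(miss), P16(miss)}
    N9 x:[10,45] y:[59/2,75/2] z:[28,38] -> hit [59/2,75/2], descend [6, 10]
      N6 x:[10,22] y:[59/2,75/2] z:[28,38] -> miss, prune
      N10 x:[21,45] y:[30,69/2] z:[30,36] -> hit [30,69/2] leaf, test {P0(miss), P7(miss), P9@t=67/2}

7 AABB tests over nodes [0, 1, 8, 2, 9, 6, 10]; 2 leaves entered; closest P9.

== RESULT ==
[0, 1, 8, 2, 9, 6, 10]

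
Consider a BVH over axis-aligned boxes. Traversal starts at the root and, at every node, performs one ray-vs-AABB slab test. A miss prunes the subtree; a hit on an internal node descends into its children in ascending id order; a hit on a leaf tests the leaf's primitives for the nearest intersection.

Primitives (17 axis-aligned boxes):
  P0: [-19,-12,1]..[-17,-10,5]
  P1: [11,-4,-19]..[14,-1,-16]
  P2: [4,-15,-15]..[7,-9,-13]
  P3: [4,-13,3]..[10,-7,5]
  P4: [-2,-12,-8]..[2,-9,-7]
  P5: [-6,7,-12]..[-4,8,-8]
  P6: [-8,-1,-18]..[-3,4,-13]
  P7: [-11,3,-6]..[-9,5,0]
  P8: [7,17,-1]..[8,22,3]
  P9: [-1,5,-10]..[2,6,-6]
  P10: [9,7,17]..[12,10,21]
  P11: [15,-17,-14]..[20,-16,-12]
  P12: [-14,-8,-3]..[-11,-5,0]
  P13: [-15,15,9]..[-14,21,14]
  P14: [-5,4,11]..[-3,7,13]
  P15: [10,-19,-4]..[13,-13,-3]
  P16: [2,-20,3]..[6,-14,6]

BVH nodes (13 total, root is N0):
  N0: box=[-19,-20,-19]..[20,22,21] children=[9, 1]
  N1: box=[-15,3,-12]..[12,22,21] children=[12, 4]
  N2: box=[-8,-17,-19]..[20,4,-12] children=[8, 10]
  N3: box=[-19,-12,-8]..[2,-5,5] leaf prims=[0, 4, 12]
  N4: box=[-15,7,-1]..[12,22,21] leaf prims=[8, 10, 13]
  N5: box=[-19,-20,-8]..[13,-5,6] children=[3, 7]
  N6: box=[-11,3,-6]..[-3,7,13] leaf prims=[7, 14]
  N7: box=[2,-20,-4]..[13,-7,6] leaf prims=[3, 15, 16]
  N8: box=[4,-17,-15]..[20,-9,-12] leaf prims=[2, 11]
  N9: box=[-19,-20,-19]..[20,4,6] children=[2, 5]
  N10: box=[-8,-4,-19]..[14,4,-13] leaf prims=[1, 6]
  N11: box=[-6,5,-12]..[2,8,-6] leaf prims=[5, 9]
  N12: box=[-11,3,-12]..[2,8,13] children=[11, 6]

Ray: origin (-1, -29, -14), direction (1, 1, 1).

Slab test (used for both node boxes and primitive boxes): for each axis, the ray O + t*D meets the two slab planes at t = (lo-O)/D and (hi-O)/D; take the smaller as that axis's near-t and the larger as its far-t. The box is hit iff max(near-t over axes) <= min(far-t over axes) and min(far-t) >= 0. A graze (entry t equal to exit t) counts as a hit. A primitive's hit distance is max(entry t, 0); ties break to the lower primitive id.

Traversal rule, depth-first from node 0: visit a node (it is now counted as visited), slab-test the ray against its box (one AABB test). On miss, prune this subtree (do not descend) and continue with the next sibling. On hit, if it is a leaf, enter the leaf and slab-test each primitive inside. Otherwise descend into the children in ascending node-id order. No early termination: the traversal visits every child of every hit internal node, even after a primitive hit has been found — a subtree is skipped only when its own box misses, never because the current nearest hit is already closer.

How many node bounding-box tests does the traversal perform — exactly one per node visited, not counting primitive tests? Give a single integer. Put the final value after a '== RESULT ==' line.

Walk:
N0 x:[-18,21] y:[9,51] z:[-5,35] -> hit [9,21], descend [1, 9]
  N1 x:[-14,13] y:[32,51] z:[2,35] -> miss, prune
  N9 x:[-18,21] y:[9,33] z:[-5,20] -> hit [9,20], descend [2, 5]
    N2 x:[-7,21] y:[12,33] z:[-5,2] -> miss, prune
    N5 x:[-18,14] y:[9,24] z:[6,20] -> hit [9,14], descend [3, 7]
      N3 x:[-18,3] y:[17,24] z:[6,19] -> miss, prune
      N7 x:[3,14] y:[9,22] z:[10,20] -> hit [10,14] leaf, test {P3(miss), P15@t=11, P16(miss)}

order=[0, 1, 9, 2, 5, 3, 7]  |boxes|=7  |leaves|=1  hit=P15

== RESULT ==
7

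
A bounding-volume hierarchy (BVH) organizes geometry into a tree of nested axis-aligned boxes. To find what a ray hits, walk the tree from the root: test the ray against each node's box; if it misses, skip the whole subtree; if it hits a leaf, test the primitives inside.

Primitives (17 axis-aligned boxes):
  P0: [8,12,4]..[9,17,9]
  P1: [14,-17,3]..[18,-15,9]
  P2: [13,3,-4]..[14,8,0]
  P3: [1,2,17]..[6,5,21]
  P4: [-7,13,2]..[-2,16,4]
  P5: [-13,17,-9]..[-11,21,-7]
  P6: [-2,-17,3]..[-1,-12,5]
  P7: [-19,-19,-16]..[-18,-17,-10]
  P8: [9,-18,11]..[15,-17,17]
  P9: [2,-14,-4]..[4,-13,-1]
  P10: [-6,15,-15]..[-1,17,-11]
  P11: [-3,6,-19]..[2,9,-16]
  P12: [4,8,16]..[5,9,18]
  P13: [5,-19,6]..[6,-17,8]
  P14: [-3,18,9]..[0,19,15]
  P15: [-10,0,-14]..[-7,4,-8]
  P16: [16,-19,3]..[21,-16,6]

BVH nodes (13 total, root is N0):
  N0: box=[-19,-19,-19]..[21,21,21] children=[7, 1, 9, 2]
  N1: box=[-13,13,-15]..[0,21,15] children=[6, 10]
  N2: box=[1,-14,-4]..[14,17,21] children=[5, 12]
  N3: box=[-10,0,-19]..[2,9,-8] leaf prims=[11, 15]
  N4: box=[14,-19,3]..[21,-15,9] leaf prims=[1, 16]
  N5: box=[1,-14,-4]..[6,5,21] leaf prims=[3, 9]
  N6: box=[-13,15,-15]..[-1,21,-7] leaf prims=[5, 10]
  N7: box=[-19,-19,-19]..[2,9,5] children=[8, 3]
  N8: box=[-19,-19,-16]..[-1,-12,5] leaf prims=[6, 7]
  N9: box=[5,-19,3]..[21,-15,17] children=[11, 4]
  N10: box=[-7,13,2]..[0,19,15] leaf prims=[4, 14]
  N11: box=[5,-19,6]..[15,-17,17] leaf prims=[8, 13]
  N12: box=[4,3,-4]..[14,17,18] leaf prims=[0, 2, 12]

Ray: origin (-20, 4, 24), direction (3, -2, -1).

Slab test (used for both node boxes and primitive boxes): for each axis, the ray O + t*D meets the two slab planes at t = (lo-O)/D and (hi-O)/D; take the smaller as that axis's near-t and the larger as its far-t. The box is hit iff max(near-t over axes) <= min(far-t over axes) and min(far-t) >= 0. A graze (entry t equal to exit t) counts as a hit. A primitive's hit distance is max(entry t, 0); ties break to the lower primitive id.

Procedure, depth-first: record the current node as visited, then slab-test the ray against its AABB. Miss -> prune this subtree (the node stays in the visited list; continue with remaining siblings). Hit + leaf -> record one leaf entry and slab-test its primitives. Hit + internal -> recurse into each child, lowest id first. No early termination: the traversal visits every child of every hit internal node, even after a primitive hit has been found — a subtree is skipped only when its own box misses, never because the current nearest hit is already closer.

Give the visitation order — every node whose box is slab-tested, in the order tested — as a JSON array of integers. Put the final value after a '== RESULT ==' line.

Trace the traversal:
N0 x:[1/3,41/3] y:[-17/2,23/2] z:[3,43] -> hit [3,23/2], descend [1, 2, 7, 9]
  N1 x:[7/3,20/3] y:[-17/2,-9/2] z:[9,39] -> miss, prune
  N2 x:[7,34/3] y:[-13/2,9] z:[3,28] -> hit [7,9], descend [5, 12]
    N5 x:[7,26/3] y:[-1/2,9] z:[3,28] -> hit [7,26/3] leaf, test {P3(miss), P9(miss)}
    N12 x:[8,34/3] y:[-13/2,1/2] z:[6,28] -> miss, prune
  N7 x:[1/3,22/3] y:[-5/2,23/2] z:[19,43] -> miss, prune
  N9 x:[25/3,41/3] y:[19/2,23/2] z:[7,21] -> hit [19/2,23/2], descend [4, 11]
    N4 x:[34/3,41/3] y:[19/2,23/2] z:[15,21] -> miss, prune
    N11 x:[25/3,35/3] y:[21/2,23/2] z:[7,18] -> hit [21/2,23/2] leaf, test {P8@t=21/2, P13(miss)}

9 AABB tests over nodes [0, 1, 2, 5, 12, 7, 9, 4, 11]; 2 leaves entered; closest P8.

== RESULT ==
[0, 1, 2, 5, 12, 7, 9, 4, 11]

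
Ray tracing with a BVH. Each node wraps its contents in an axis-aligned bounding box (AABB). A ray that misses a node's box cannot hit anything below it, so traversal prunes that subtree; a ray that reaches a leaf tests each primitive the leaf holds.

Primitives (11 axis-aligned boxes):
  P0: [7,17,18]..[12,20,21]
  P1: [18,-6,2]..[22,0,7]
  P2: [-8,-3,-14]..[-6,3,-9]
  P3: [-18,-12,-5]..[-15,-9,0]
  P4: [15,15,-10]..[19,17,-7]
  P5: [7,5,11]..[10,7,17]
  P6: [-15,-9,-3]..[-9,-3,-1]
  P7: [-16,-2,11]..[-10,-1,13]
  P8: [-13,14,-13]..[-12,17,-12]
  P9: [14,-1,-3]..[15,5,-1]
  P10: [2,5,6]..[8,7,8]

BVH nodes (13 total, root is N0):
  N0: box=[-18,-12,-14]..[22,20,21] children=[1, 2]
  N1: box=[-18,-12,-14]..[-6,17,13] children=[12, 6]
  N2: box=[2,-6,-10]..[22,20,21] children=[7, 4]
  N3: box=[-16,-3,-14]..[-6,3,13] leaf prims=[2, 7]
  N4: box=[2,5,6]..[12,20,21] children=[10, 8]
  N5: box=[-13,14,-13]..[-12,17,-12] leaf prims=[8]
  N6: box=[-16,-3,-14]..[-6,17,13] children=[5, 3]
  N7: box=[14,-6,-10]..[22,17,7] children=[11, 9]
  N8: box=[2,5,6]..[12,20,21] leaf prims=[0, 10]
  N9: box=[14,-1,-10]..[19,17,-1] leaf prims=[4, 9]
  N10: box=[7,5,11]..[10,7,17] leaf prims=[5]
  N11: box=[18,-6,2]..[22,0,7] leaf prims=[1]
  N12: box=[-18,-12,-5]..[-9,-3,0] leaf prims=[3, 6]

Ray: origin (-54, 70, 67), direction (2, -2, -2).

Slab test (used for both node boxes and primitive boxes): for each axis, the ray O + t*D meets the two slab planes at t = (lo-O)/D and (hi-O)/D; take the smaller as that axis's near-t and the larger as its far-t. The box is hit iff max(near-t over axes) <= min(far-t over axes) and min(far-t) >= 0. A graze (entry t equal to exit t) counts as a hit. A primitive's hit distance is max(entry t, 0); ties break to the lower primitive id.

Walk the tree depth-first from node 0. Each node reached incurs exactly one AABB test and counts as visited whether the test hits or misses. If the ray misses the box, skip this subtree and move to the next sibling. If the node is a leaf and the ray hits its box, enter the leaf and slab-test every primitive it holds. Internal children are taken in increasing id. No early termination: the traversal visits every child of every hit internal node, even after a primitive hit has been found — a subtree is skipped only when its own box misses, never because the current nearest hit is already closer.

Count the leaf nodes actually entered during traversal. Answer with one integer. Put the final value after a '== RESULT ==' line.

Walk:
N0 x:[18,38] y:[25,41] z:[23,81/2] -> hit [25,38], descend [1, 2]
  N1 x:[18,24] y:[53/2,41] z:[27,81/2] -> miss, prune
  N2 x:[28,38] y:[25,38] z:[23,77/2] -> hit [28,38], descend [4, 7]
    N4 x:[28,33] y:[25,65/2] z:[23,61/2] -> hit [28,61/2], descend [8, 10]
      N8 x:[28,33] y:[25,65/2] z:[23,61/2] -> hit [28,61/2] leaf, test {P0(miss), P10(miss)}
      N10 x:[61/2,32] y:[63/2,65/2] z:[25,28] -> miss, prune
    N7 x:[34,38] y:[53/2,38] z:[30,77/2] -> hit [34,38], descend [9, 11]
      N9 x:[34,73/2] y:[53/2,71/2] z:[34,77/2] -> hit [34,71/2] leaf, test {P4(miss), P9@t=34}
      N11 x:[36,38] y:[35,38] z:[30,65/2] -> miss, prune

9 AABB tests over nodes [0, 1, 2, 4, 8, 10, 7, 9, 11]; 2 leaves entered; closest P9.

== RESULT ==
2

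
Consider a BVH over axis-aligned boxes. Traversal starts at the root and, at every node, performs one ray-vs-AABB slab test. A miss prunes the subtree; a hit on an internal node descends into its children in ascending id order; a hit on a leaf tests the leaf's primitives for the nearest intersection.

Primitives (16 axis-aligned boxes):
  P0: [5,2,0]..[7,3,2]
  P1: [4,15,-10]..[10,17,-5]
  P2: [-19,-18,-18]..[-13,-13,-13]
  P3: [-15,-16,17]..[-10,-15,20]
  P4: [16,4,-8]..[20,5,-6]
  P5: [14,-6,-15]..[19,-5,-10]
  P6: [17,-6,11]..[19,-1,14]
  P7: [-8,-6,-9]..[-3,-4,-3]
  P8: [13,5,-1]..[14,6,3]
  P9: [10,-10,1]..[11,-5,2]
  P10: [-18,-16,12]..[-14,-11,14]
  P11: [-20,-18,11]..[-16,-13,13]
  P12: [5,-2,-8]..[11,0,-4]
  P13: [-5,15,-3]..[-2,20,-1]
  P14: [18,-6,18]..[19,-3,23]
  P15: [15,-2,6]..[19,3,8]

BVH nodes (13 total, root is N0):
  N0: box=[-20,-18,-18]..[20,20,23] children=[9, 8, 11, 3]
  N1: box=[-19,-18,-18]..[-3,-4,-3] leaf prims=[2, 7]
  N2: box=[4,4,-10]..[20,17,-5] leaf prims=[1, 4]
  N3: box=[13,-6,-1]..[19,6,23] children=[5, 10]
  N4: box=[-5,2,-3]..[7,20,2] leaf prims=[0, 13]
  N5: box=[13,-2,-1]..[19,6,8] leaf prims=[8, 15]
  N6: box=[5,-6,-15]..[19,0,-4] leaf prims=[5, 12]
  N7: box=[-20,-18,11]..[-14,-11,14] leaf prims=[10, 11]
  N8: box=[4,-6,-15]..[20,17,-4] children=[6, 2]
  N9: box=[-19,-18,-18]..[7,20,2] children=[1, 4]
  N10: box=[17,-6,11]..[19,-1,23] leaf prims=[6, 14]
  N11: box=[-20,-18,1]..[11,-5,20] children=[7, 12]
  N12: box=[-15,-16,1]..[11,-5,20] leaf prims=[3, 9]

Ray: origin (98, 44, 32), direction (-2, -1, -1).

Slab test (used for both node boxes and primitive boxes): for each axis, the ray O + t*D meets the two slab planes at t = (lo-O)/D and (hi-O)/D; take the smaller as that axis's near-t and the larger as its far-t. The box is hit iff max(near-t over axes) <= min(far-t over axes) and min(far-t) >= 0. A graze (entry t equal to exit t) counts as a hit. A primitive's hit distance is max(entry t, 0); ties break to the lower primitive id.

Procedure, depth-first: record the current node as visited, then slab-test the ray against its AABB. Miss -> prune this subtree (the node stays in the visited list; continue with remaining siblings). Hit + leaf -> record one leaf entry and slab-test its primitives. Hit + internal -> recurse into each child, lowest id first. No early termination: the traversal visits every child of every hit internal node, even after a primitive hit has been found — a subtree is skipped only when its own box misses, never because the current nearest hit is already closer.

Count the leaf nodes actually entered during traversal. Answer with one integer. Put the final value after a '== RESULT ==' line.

Traverse from the root:
N0 x:[39,59] y:[24,62] z:[9,50] -> hit [39,50], descend [3, 8, 9, 11]
  N3 x:[79/2,85/2] y:[38,50] z:[9,33] -> miss, prune
  N8 x:[39,47] y:[27,50] z:[36,47] -> hit [39,47], descend [2, 6]
    N2 x:[39,47] y:[27,40] z:[37,42] -> hit [39,40] leaf, test {P1(miss), P4@t=39}
    N6 x:[79/2,93/2] y:[44,50] z:[36,47] -> hit [44,93/2] leaf, test {P5(miss), P12(miss)}
  N9 x:[91/2,117/2] y:[24,62] z:[30,50] -> hit [91/2,50], descend [1, 4]
    N1 x:[101/2,117/2] y:[48,62] z:[35,50] -> miss, prune
    N4 x:[91/2,103/2] y:[24,42] z:[30,35] -> miss, prune
  N11 x:[87/2,59] y:[49,62] z:[12,31] -> miss, prune

Summary -> nodes [0, 3, 8, 2, 6, 9, 1, 4, 11]; box-tests=9; leaf-entries=2; first=P4

== RESULT ==
2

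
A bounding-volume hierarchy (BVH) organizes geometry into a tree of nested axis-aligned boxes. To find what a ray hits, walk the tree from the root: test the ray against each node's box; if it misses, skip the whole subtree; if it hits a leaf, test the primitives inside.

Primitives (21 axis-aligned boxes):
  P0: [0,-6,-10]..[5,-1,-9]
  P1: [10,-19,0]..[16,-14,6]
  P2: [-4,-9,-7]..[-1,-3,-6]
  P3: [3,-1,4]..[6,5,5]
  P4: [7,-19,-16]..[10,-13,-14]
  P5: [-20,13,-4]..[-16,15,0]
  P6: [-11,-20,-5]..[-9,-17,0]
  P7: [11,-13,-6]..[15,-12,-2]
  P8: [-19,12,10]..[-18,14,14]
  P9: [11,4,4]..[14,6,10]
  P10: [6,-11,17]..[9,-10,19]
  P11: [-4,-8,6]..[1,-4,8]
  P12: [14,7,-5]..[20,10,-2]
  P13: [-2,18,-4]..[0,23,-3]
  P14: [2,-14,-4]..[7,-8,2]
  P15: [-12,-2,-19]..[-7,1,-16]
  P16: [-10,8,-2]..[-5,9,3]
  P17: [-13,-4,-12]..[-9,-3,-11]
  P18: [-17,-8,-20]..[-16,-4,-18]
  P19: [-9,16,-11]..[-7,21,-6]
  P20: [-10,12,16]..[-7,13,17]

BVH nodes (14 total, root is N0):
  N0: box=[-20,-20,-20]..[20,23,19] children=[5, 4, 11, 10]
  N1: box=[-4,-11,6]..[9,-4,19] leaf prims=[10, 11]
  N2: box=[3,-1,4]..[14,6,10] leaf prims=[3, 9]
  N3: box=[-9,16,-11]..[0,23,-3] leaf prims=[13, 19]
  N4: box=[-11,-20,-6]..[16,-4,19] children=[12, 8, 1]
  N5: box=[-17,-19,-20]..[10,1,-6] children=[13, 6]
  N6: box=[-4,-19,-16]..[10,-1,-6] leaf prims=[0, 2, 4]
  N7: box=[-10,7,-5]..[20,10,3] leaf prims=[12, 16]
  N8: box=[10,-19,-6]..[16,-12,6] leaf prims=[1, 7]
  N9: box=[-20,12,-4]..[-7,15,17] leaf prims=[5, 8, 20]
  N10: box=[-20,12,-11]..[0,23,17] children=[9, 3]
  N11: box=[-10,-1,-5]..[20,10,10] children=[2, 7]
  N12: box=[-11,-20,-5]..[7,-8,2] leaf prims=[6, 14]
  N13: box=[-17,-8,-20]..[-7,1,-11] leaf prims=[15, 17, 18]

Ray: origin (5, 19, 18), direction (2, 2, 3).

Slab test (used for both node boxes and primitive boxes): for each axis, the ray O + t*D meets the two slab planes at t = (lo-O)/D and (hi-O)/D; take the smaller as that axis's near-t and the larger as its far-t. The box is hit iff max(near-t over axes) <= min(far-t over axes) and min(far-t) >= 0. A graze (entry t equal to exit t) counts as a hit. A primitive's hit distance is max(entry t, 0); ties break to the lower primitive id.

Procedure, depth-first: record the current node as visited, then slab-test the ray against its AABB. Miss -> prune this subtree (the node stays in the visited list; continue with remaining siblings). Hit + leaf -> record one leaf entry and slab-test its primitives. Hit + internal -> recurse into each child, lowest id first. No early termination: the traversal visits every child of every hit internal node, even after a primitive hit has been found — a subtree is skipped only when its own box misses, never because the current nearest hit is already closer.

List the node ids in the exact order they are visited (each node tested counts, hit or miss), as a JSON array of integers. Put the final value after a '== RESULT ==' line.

Walk:
N0 x:[-25/2,15/2] y:[-39/2,2] z:[-38/3,1/3] -> hit [-25/2,1/3], descend [4, 5, 10, 11]
  N4 x:[-8,11/2] y:[-39/2,-23/2] z:[-8,1/3] -> miss, prune
  N5 x:[-11,5/2] y:[-19,-9] z:[-38/3,-8] -> miss, prune
  N10 x:[-25/2,-5/2] y:[-7/2,2] z:[-29/3,-1/3] -> miss, prune
  N11 x:[-15/2,15/2] y:[-10,-9/2] z:[-23/3,-8/3] -> miss, prune

Summary -> nodes [0, 4, 5, 10, 11]; box-tests=5; leaf-entries=0; first=miss

== RESULT ==
[0, 4, 5, 10, 11]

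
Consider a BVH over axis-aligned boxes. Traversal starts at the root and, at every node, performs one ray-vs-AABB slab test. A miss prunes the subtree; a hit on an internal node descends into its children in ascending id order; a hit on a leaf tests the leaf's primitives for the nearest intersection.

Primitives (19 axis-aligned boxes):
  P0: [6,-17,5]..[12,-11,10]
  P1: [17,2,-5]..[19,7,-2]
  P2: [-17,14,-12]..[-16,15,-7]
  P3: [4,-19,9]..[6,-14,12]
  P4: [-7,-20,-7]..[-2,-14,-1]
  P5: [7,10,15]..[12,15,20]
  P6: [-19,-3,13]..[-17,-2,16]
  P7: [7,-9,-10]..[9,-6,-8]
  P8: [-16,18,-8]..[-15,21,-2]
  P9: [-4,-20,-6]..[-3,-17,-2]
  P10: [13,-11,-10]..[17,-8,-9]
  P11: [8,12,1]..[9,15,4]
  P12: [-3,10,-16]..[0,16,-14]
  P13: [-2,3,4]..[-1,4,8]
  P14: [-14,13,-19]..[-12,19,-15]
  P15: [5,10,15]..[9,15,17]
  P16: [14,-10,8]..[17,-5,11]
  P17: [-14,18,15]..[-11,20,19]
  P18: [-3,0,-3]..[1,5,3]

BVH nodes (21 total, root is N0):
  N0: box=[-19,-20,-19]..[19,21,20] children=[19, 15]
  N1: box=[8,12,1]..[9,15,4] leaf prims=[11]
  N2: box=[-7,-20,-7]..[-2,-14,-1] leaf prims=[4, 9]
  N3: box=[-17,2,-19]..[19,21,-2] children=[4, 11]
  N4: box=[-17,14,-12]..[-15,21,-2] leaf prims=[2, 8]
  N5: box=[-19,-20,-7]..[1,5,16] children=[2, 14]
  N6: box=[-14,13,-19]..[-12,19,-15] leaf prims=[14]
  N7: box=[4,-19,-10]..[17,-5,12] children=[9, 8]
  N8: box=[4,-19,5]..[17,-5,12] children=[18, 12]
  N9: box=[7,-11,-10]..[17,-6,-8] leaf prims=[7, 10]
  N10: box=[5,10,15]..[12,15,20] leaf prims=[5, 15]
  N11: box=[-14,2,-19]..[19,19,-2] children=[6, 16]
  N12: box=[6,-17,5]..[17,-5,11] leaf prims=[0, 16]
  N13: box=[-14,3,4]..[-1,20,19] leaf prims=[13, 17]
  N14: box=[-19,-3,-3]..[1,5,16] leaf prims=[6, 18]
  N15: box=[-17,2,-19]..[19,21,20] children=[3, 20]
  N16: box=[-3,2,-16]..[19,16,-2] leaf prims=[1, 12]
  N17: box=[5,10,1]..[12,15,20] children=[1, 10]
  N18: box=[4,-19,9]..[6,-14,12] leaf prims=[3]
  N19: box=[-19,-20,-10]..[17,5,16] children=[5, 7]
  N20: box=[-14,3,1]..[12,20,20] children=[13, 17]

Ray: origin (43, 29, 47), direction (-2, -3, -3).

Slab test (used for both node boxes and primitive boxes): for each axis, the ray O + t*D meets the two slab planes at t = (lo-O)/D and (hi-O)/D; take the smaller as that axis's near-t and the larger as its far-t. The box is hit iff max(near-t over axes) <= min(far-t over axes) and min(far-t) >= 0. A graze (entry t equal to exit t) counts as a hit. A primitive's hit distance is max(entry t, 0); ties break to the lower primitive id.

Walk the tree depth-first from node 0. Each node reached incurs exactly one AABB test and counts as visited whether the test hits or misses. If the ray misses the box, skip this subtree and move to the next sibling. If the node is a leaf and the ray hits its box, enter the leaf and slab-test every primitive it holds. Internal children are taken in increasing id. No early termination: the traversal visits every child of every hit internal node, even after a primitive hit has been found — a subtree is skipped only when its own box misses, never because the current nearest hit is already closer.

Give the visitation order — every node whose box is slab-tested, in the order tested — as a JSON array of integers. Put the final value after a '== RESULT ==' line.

Trace the traversal:
N0 x:[12,31] y:[8/3,49/3] z:[9,22] -> hit [12,49/3], descend [15, 19]
  N15 x:[12,30] y:[8/3,9] z:[9,22] -> miss, prune
  N19 x:[13,31] y:[8,49/3] z:[31/3,19] -> hit [13,49/3], descend [5, 7]
    N5 x:[21,31] y:[8,49/3] z:[31/3,18] -> miss, prune
    N7 x:[13,39/2] y:[34/3,16] z:[35/3,19] -> hit [13,16], descend [8, 9]
      N8 x:[13,39/2] y:[34/3,16] z:[35/3,14] -> hit [13,14], descend [12, 18]
        N12 x:[13,37/2] y:[34/3,46/3] z:[12,14] -> hit [13,14] leaf, test {P0(miss), P16@t=13}
        N18 x:[37/2,39/2] y:[43/3,16] z:[35/3,38/3] -> miss, prune
      N9 x:[13,18] y:[35/3,40/3] z:[55/3,19] -> miss, prune

9 AABB tests over nodes [0, 15, 19, 5, 7, 8, 12, 18, 9]; 1 leaf entered; closest P16.

== RESULT ==
[0, 15, 19, 5, 7, 8, 12, 18, 9]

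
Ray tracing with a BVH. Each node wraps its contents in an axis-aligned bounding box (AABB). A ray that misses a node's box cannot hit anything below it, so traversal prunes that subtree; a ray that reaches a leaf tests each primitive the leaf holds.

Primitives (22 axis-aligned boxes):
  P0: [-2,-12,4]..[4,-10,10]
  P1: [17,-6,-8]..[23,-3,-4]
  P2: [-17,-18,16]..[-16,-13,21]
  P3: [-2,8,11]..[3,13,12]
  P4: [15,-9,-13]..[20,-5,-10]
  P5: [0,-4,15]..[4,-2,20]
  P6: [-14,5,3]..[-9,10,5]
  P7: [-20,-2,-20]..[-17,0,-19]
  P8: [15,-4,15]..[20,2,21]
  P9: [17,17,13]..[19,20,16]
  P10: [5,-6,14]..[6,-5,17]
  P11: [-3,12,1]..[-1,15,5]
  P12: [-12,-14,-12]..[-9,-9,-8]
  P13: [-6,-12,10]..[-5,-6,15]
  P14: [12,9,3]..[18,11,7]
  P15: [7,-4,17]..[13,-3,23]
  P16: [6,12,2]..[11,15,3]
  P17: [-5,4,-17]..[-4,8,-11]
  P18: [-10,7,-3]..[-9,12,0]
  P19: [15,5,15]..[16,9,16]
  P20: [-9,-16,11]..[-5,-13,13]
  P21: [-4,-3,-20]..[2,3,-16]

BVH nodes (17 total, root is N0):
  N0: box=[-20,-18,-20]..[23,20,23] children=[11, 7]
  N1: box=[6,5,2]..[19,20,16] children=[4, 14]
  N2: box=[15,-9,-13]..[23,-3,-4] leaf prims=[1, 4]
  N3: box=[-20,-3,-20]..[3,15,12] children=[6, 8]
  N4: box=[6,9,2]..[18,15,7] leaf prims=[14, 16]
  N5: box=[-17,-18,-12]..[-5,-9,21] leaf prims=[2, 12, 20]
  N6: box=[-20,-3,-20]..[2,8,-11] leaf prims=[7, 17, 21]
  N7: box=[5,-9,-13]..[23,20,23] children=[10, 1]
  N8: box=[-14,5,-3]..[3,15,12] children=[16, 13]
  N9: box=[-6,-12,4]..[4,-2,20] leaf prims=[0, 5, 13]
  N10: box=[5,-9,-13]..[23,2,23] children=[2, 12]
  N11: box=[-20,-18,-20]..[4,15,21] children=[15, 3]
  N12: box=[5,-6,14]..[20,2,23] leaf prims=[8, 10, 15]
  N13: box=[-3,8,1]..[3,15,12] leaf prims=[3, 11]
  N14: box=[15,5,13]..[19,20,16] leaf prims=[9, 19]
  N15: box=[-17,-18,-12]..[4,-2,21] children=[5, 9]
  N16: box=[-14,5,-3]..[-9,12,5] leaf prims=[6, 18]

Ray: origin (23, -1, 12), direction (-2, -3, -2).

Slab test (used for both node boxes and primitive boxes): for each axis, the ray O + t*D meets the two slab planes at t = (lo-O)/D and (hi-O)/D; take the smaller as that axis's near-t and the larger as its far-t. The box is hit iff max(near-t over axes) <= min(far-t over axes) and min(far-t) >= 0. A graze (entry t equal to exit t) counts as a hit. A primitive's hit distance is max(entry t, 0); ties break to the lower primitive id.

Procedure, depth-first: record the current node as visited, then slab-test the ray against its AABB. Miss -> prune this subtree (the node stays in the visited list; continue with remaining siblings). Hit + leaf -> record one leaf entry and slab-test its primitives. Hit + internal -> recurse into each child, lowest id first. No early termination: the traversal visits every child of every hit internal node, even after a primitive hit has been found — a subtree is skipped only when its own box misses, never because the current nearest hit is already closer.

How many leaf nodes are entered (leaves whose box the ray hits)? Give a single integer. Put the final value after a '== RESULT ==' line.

Trace the traversal:
N0 x:[0,43/2] y:[-7,17/3] z:[-11/2,16] -> hit [0,17/3], descend [7, 11]
  N7 x:[0,9] y:[-7,8/3] z:[-11/2,25/2] -> hit [0,8/3], descend [1, 10]
    N1 x:[2,17/2] y:[-7,-2] z:[-2,5] -> miss, prune
    N10 x:[0,9] y:[-1,8/3] z:[-11/2,25/2] -> hit [0,8/3], descend [2, 12]
      N2 x:[0,4] y:[2/3,8/3] z:[8,25/2] -> miss, prune
      N12 x:[3/2,9] y:[-1,5/3] z:[-11/2,-1] -> miss, prune
  N11 x:[19/2,43/2] y:[-16/3,17/3] z:[-9/2,16] -> miss, prune

Summary -> nodes [0, 7, 1, 10, 2, 12, 11]; box-tests=7; leaf-entries=0; first=miss

== RESULT ==
0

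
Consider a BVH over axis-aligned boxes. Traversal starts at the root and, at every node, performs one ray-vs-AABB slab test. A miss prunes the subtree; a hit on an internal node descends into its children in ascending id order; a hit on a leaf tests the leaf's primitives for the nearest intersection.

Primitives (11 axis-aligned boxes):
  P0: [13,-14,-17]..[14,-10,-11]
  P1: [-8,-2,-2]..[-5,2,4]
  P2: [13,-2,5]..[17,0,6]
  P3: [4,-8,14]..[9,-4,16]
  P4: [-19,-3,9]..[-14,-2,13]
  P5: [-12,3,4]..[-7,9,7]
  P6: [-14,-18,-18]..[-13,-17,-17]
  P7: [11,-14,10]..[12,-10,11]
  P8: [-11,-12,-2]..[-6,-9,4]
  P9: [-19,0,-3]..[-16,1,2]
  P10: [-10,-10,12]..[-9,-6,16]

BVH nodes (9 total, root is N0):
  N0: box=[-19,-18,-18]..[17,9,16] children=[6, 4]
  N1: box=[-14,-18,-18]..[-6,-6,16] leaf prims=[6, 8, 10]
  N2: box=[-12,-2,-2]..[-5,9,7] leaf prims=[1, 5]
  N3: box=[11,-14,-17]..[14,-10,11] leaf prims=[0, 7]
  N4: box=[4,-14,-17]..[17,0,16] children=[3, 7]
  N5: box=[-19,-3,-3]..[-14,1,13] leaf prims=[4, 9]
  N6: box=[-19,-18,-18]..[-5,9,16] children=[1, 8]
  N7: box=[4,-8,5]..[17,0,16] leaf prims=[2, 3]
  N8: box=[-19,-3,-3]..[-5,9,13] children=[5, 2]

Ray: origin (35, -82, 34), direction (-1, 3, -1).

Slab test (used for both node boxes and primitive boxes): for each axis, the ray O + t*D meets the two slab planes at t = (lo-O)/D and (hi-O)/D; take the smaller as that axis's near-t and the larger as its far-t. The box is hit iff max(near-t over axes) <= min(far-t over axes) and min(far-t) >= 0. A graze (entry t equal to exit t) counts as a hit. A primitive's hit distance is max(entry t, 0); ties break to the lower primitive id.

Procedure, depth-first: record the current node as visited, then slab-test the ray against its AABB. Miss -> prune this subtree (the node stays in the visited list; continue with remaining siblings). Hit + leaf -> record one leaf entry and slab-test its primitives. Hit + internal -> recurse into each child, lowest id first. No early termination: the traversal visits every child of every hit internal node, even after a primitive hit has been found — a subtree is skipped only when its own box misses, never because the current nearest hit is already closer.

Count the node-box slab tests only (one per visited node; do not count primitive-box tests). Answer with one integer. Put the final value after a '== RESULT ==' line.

Traverse from the root:
N0 x:[18,54] y:[64/3,91/3] z:[18,52] -> hit [64/3,91/3], descend [4, 6]
  N4 x:[18,31] y:[68/3,82/3] z:[18,51] -> hit [68/3,82/3], descend [3, 7]
    N3 x:[21,24] y:[68/3,24] z:[23,51] -> hit [23,24] leaf, test {P0(miss), P7@t=23}
    N7 x:[18,31] y:[74/3,82/3] z:[18,29] -> hit [74/3,82/3] leaf, test {P2(miss), P3(miss)}
  N6 x:[40,54] y:[64/3,91/3] z:[18,52] -> miss, prune

Visited [0, 4, 3, 7, 6]. Tests: 5 box, 2 leaf. Nearest: P7.

== RESULT ==
5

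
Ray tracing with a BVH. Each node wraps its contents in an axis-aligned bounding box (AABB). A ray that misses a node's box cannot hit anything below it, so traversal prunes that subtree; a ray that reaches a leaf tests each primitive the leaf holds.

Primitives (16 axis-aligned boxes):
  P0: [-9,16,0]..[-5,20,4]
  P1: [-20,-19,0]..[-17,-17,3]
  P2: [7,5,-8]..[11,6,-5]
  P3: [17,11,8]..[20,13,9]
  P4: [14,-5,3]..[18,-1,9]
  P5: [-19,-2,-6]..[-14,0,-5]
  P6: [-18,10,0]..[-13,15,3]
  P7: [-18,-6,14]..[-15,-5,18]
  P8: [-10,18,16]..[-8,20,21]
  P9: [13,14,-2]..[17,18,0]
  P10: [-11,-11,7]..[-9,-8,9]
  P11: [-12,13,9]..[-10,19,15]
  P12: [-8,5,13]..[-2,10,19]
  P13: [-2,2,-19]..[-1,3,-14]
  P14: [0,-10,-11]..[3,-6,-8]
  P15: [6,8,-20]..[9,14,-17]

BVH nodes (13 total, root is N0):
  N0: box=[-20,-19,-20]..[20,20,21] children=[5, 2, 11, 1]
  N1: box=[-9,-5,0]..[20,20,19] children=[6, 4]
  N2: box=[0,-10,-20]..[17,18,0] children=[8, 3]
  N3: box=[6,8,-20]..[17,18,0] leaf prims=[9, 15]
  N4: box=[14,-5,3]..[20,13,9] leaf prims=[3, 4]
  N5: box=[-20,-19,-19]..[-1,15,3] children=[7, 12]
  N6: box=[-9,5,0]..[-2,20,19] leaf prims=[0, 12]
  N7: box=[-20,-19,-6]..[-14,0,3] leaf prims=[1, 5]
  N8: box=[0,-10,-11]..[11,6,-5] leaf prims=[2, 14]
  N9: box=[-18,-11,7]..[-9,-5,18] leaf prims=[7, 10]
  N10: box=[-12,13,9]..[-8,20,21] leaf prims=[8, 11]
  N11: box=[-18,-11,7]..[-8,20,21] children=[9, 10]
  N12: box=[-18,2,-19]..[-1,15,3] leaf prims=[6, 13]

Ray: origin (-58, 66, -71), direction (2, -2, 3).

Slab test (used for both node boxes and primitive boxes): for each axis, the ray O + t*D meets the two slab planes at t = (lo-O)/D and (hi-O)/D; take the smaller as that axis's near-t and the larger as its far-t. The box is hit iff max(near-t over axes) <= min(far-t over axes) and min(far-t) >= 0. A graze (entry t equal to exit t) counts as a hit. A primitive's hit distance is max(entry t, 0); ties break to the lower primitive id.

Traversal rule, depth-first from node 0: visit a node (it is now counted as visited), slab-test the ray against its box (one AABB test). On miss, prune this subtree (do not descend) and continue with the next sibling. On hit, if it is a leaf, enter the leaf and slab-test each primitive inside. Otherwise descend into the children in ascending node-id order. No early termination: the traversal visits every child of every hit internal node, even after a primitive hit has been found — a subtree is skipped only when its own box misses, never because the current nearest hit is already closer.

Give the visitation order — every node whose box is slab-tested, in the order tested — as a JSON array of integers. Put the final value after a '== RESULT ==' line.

Trace the traversal:
N0 x:[19,39] y:[23,85/2] z:[17,92/3] -> hit [23,92/3], descend [1, 2, 5, 11]
  N1 x:[49/2,39] y:[23,71/2] z:[71/3,30] -> hit [49/2,30], descend [4, 6]
    N4 x:[36,39] y:[53/2,71/2] z:[74/3,80/3] -> miss, prune
    N6 x:[49/2,28] y:[23,61/2] z:[71/3,30] -> hit [49/2,28] leaf, test {P0@t=49/2, P12@t=28}
  N2 x:[29,75/2] y:[24,38] z:[17,71/3] -> miss, prune
  N5 x:[19,57/2] y:[51/2,85/2] z:[52/3,74/3] -> miss, prune
  N11 x:[20,25] y:[23,77/2] z:[26,92/3] -> miss, prune

Visited [0, 1, 4, 6, 2, 5, 11]. Tests: 7 box, 1 leaf. Nearest: P0.

== RESULT ==
[0, 1, 4, 6, 2, 5, 11]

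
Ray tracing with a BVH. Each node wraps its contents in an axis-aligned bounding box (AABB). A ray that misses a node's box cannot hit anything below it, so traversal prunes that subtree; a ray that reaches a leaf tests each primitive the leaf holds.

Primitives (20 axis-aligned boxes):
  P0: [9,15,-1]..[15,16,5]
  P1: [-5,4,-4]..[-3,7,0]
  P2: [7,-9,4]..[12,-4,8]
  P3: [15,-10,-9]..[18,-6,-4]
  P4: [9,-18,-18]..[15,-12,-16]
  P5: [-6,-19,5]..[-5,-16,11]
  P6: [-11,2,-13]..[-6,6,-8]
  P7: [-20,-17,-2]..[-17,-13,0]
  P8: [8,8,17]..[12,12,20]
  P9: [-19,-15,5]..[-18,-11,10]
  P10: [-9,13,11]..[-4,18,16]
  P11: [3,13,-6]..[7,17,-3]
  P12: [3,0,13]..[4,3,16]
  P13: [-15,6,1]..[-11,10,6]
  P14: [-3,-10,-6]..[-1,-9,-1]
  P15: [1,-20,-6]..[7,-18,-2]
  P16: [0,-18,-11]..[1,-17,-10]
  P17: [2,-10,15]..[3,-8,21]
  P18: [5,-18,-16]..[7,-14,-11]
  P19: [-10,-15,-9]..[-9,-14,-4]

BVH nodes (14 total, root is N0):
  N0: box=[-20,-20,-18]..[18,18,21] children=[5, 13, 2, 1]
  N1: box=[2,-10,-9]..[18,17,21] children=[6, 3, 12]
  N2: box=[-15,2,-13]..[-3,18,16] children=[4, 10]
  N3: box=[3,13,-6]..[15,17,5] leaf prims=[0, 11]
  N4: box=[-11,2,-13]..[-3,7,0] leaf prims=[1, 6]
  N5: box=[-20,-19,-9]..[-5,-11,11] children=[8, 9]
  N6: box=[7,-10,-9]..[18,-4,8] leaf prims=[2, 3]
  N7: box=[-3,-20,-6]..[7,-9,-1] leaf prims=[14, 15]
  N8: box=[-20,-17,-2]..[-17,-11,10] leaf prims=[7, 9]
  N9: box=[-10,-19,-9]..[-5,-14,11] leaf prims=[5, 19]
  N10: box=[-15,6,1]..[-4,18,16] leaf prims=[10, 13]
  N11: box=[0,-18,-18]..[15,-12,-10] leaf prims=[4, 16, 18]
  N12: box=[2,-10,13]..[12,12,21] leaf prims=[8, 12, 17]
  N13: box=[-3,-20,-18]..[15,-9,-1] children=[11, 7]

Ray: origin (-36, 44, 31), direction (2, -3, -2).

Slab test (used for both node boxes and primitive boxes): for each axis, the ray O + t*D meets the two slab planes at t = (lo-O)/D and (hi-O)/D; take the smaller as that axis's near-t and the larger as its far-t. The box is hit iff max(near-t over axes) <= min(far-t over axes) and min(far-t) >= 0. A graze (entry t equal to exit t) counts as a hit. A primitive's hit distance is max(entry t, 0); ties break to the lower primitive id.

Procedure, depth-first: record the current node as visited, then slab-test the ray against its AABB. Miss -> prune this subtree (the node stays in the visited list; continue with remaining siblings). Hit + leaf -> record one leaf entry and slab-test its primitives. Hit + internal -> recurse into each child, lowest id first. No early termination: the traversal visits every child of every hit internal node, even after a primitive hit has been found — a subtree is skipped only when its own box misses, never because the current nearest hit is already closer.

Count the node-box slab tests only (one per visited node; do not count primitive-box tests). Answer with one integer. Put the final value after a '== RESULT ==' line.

Traverse from the root:
N0 x:[8,27] y:[26/3,64/3] z:[5,49/2] -> hit [26/3,64/3], descend [1, 2, 5, 13]
  N1 x:[19,27] y:[9,18] z:[5,20] -> miss, prune
  N2 x:[21/2,33/2] y:[26/3,14] z:[15/2,22] -> hit [21/2,14], descend [4, 10]
    N4 x:[25/2,33/2] y:[37/3,14] z:[31/2,22] -> miss, prune
    N10 x:[21/2,16] y:[26/3,38/3] z:[15/2,15] -> hit [21/2,38/3] leaf, test {P10(miss), P13@t=25/2}
  N5 x:[8,31/2] y:[55/3,21] z:[10,20] -> miss, prune
  N13 x:[33/2,51/2] y:[53/3,64/3] z:[16,49/2] -> hit [53/3,64/3], descend [7, 11]
    N7 x:[33/2,43/2] y:[53/3,64/3] z:[16,37/2] -> hit [53/3,37/2] leaf, test {P14(miss), P15(miss)}
    N11 x:[18,51/2] y:[56/3,62/3] z:[41/2,49/2] -> hit [41/2,62/3] leaf, test {P4(miss), P16(miss), P18(miss)}

order=[0, 1, 2, 4, 10, 5, 13, 7, 11]  |boxes|=9  |leaves|=3  hit=P13

== RESULT ==
9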